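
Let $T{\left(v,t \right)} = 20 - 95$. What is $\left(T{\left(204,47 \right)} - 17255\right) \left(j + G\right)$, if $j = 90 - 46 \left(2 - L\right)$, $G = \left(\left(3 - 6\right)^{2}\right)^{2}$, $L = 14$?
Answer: $-12529590$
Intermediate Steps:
$T{\left(v,t \right)} = -75$
$G = 81$ ($G = \left(\left(-3\right)^{2}\right)^{2} = 9^{2} = 81$)
$j = 642$ ($j = 90 - 46 \left(2 - 14\right) = 90 - -552 = 90 + 552 = 642$)
$\left(T{\left(204,47 \right)} - 17255\right) \left(j + G\right) = \left(-75 - 17255\right) \left(642 + 81\right) = \left(-17330\right) 723 = -12529590$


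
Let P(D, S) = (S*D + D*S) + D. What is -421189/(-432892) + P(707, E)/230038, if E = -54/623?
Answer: 4322840084289/4431381640372 ≈ 0.97551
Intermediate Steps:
E = -54/623 (E = -54*1/623 = -54/623 ≈ -0.086677)
P(D, S) = D + 2*D*S (P(D, S) = (D*S + D*S) + D = 2*D*S + D = D + 2*D*S)
-421189/(-432892) + P(707, E)/230038 = -421189/(-432892) + (707*(1 + 2*(-54/623)))/230038 = -421189*(-1/432892) + (707*(1 - 108/623))*(1/230038) = 421189/432892 + (707*(515/623))*(1/230038) = 421189/432892 + (52015/89)*(1/230038) = 421189/432892 + 52015/20473382 = 4322840084289/4431381640372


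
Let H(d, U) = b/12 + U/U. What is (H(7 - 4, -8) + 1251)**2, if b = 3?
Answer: 25090081/16 ≈ 1.5681e+6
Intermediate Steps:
H(d, U) = 5/4 (H(d, U) = 3/12 + U/U = 3*(1/12) + 1 = 1/4 + 1 = 5/4)
(H(7 - 4, -8) + 1251)**2 = (5/4 + 1251)**2 = (5009/4)**2 = 25090081/16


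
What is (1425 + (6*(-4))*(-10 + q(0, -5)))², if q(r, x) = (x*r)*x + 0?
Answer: 2772225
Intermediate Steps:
q(r, x) = r*x² (q(r, x) = (r*x)*x + 0 = r*x² + 0 = r*x²)
(1425 + (6*(-4))*(-10 + q(0, -5)))² = (1425 + (6*(-4))*(-10 + 0*(-5)²))² = (1425 - 24*(-10 + 0*25))² = (1425 - 24*(-10 + 0))² = (1425 - 24*(-10))² = (1425 + 240)² = 1665² = 2772225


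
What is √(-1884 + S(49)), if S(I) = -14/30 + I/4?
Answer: I*√1684995/30 ≈ 43.269*I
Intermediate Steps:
S(I) = -7/15 + I/4 (S(I) = -14*1/30 + I*(¼) = -7/15 + I/4)
√(-1884 + S(49)) = √(-1884 + (-7/15 + (¼)*49)) = √(-1884 + (-7/15 + 49/4)) = √(-1884 + 707/60) = √(-112333/60) = I*√1684995/30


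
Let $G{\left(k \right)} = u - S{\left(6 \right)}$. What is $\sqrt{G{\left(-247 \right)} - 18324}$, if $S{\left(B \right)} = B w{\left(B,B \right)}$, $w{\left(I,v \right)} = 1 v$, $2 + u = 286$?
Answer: $2 i \sqrt{4519} \approx 134.45 i$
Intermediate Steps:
$u = 284$ ($u = -2 + 286 = 284$)
$w{\left(I,v \right)} = v$
$S{\left(B \right)} = B^{2}$ ($S{\left(B \right)} = B B = B^{2}$)
$G{\left(k \right)} = 248$ ($G{\left(k \right)} = 284 - 6^{2} = 284 - 36 = 248$)
$\sqrt{G{\left(-247 \right)} - 18324} = \sqrt{248 - 18324} = \sqrt{-18076} = 2 i \sqrt{4519}$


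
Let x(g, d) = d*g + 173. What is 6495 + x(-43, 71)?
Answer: 3615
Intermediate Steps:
x(g, d) = 173 + d*g
6495 + x(-43, 71) = 6495 + (173 + 71*(-43)) = 6495 + (173 - 3053) = 6495 - 2880 = 3615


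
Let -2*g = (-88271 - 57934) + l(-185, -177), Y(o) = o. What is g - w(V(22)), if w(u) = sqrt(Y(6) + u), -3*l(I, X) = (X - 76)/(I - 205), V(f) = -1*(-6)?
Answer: 171060103/2340 - 2*sqrt(3) ≈ 73099.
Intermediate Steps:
V(f) = 6
l(I, X) = -(-76 + X)/(3*(-205 + I)) (l(I, X) = -(X - 76)/(3*(I - 205)) = -(-76 + X)/(3*(-205 + I)))
w(u) = sqrt(6 + u)
g = 171060103/2340 (g = -((-88271 - 57934) + (76 - 1*(-177))/(3*(-205 - 185)))/2 = -(-146205 + (1/3)*(76 + 177)/(-390))/2 = -(-146205 + (1/3)*(-1/390)*253)/2 = -(-146205 - 253/1170)/2 = -1/2*(-171060103/1170) = 171060103/2340 ≈ 73103.)
g - w(V(22)) = 171060103/2340 - sqrt(6 + 6) = 171060103/2340 - sqrt(12) = 171060103/2340 - 2*sqrt(3)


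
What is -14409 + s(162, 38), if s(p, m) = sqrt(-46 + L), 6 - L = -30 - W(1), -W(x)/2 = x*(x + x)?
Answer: -14409 + I*sqrt(14) ≈ -14409.0 + 3.7417*I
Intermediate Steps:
W(x) = -4*x**2 (W(x) = -2*x*(x + x) = -2*x*2*x = -4*x**2)
L = 32 (L = 6 - (-30 - (-4)*1**2) = 6 - (-30 - (-4)) = 6 - (-30 - 1*(-4)) = 6 - (-30 + 4) = 6 - 1*(-26) = 6 + 26 = 32)
s(p, m) = I*sqrt(14) (s(p, m) = sqrt(-46 + 32) = sqrt(-14) = I*sqrt(14))
-14409 + s(162, 38) = -14409 + I*sqrt(14)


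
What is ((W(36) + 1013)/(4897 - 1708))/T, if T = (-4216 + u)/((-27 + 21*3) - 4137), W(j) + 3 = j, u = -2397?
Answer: 1429882/7029619 ≈ 0.20341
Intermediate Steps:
W(j) = -3 + j
T = 6613/4101 (T = (-4216 - 2397)/((-27 + 21*3) - 4137) = -6613/((-27 + 63) - 4137) = -6613/(36 - 4137) = -6613/(-4101) = -6613*(-1/4101) = 6613/4101 ≈ 1.6125)
((W(36) + 1013)/(4897 - 1708))/T = (((-3 + 36) + 1013)/(4897 - 1708))/(6613/4101) = ((33 + 1013)/3189)*(4101/6613) = (1046*(1/3189))*(4101/6613) = (1046/3189)*(4101/6613) = 1429882/7029619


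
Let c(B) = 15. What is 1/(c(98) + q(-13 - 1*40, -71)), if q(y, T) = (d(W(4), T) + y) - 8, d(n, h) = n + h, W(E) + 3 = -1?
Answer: -1/121 ≈ -0.0082645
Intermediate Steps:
W(E) = -4 (W(E) = -3 - 1 = -4)
d(n, h) = h + n
q(y, T) = -12 + T + y (q(y, T) = ((T - 4) + y) - 8 = ((-4 + T) + y) - 8 = (-4 + T + y) - 8 = -12 + T + y)
1/(c(98) + q(-13 - 1*40, -71)) = 1/(15 + (-12 - 71 + (-13 - 1*40))) = 1/(15 + (-12 - 71 + (-13 - 40))) = 1/(15 + (-12 - 71 - 53)) = 1/(15 - 136) = 1/(-121) = -1/121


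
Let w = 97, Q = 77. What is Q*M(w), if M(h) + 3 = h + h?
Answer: 14707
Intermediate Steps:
M(h) = -3 + 2*h (M(h) = -3 + (h + h) = -3 + 2*h)
Q*M(w) = 77*(-3 + 2*97) = 77*(-3 + 194) = 77*191 = 14707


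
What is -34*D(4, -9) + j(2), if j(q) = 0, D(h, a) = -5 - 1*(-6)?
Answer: -34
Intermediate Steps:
D(h, a) = 1 (D(h, a) = -5 + 6 = 1)
-34*D(4, -9) + j(2) = -34*1 + 0 = -34 + 0 = -34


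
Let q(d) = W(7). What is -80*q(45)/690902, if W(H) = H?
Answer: -280/345451 ≈ -0.00081053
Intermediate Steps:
q(d) = 7
-80*q(45)/690902 = -80*7/690902 = -560*1/690902 = -280/345451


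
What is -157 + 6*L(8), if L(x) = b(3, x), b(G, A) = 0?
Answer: -157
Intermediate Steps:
L(x) = 0
-157 + 6*L(8) = -157 + 6*0 = -157 + 0 = -157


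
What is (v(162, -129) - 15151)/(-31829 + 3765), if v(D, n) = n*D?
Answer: 36049/28064 ≈ 1.2845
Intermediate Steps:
v(D, n) = D*n
(v(162, -129) - 15151)/(-31829 + 3765) = (162*(-129) - 15151)/(-31829 + 3765) = (-20898 - 15151)/(-28064) = -36049*(-1/28064) = 36049/28064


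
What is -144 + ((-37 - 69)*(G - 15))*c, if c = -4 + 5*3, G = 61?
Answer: -53780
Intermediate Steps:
c = 11 (c = -4 + 15 = 11)
-144 + ((-37 - 69)*(G - 15))*c = -144 + ((-37 - 69)*(61 - 15))*11 = -144 - 106*46*11 = -144 - 4876*11 = -144 - 53636 = -53780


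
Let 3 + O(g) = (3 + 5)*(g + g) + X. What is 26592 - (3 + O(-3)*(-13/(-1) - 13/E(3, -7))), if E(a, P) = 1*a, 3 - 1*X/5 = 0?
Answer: 26901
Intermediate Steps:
X = 15 (X = 15 - 5*0 = 15 + 0 = 15)
E(a, P) = a
O(g) = 12 + 16*g (O(g) = -3 + ((3 + 5)*(g + g) + 15) = -3 + (8*(2*g) + 15) = -3 + (16*g + 15) = -3 + (15 + 16*g) = 12 + 16*g)
26592 - (3 + O(-3)*(-13/(-1) - 13/E(3, -7))) = 26592 - (3 + (12 + 16*(-3))*(-13/(-1) - 13/3)) = 26592 - (3 + (12 - 48)*(-13*(-1) - 13*1/3)) = 26592 - (3 - 36*(13 - 13/3)) = 26592 - (3 - 36*26/3) = 26592 - (3 - 312) = 26592 - 1*(-309) = 26592 + 309 = 26901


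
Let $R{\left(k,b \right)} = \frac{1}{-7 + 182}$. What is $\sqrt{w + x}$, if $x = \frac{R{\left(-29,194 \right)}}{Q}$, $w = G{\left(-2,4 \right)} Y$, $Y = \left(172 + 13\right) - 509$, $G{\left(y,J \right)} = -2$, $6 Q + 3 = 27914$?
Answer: $\frac{\sqrt{618389189662062}}{976885} \approx 25.456$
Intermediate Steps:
$Q = \frac{27911}{6}$ ($Q = - \frac{1}{2} + \frac{1}{6} \cdot 27914 = - \frac{1}{2} + \frac{13957}{3} = \frac{27911}{6} \approx 4651.8$)
$Y = -324$ ($Y = 185 - 509 = -324$)
$R{\left(k,b \right)} = \frac{1}{175}$
$w = 648$ ($w = \left(-2\right) \left(-324\right) = 648$)
$x = \frac{6}{4884425}$ ($x = \frac{1}{175 \cdot \frac{27911}{6}} = \frac{1}{175} \cdot \frac{6}{27911} = \frac{6}{4884425} \approx 1.2284 \cdot 10^{-6}$)
$\sqrt{w + x} = \sqrt{648 + \frac{6}{4884425}} = \sqrt{\frac{3165107406}{4884425}} = \frac{\sqrt{618389189662062}}{976885}$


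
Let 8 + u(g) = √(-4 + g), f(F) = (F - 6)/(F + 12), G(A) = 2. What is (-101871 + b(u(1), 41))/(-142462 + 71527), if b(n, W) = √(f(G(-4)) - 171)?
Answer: 33957/23645 - I*√8393/496545 ≈ 1.4361 - 0.0001845*I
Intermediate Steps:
f(F) = (-6 + F)/(12 + F)
u(g) = -8 + √(-4 + g)
b(n, W) = I*√8393/7 (b(n, W) = √((-6 + 2)/(12 + 2) - 171) = √(-4/14 - 171) = √((1/14)*(-4) - 171) = √(-2/7 - 171) = √(-1199/7) = I*√8393/7)
(-101871 + b(u(1), 41))/(-142462 + 71527) = (-101871 + I*√8393/7)/(-142462 + 71527) = (-101871 + I*√8393/7)/(-70935) = (-101871 + I*√8393/7)*(-1/70935) = 33957/23645 - I*√8393/496545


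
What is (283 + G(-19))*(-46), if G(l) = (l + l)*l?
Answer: -46230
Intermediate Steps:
G(l) = 2*l² (G(l) = (2*l)*l = 2*l²)
(283 + G(-19))*(-46) = (283 + 2*(-19)²)*(-46) = (283 + 2*361)*(-46) = (283 + 722)*(-46) = 1005*(-46) = -46230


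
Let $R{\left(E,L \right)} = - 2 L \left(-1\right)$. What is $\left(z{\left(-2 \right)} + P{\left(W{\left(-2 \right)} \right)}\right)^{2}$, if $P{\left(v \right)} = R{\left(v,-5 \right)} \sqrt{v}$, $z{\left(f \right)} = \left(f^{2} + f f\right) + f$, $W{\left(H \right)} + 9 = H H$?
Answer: $-464 - 120 i \sqrt{5} \approx -464.0 - 268.33 i$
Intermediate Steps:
$W{\left(H \right)} = -9 + H^{2}$ ($W{\left(H \right)} = -9 + H H = -9 + H^{2}$)
$z{\left(f \right)} = f + 2 f^{2}$ ($z{\left(f \right)} = \left(f^{2} + f^{2}\right) + f = 2 f^{2} + f = f + 2 f^{2}$)
$R{\left(E,L \right)} = 2 L$
$P{\left(v \right)} = - 10 \sqrt{v}$ ($P{\left(v \right)} = 2 \left(-5\right) \sqrt{v} = - 10 \sqrt{v}$)
$\left(z{\left(-2 \right)} + P{\left(W{\left(-2 \right)} \right)}\right)^{2} = \left(- 2 \left(1 + 2 \left(-2\right)\right) - 10 \sqrt{-9 + \left(-2\right)^{2}}\right)^{2} = \left(- 2 \left(1 - 4\right) - 10 \sqrt{-9 + 4}\right)^{2} = \left(\left(-2\right) \left(-3\right) - 10 \sqrt{-5}\right)^{2} = \left(6 - 10 i \sqrt{5}\right)^{2}$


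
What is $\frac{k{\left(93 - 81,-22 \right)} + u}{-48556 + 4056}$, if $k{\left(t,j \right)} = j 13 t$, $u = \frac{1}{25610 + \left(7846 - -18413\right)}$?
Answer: $\frac{178014407}{2308170500} \approx 0.077124$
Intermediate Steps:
$u = \frac{1}{51869}$ ($u = \frac{1}{25610 + \left(7846 + 18413\right)} = \frac{1}{25610 + 26259} = \frac{1}{51869} \approx 1.9279 \cdot 10^{-5}$)
$k{\left(t,j \right)} = 13 j t$
$\frac{k{\left(93 - 81,-22 \right)} + u}{-48556 + 4056} = \frac{13 \left(-22\right) \left(93 - 81\right) + \frac{1}{51869}}{-48556 + 4056} = \frac{13 \left(-22\right) \left(93 - 81\right) + \frac{1}{51869}}{-44500} = \left(13 \left(-22\right) 12 + \frac{1}{51869}\right) \left(- \frac{1}{44500}\right) = \left(-3432 + \frac{1}{51869}\right) \left(- \frac{1}{44500}\right) = \left(- \frac{178014407}{51869}\right) \left(- \frac{1}{44500}\right) = \frac{178014407}{2308170500}$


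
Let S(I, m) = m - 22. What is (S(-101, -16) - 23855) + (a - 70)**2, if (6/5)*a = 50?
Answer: -207812/9 ≈ -23090.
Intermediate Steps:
a = 125/3 (a = (5/6)*50 = 125/3 ≈ 41.667)
S(I, m) = -22 + m
(S(-101, -16) - 23855) + (a - 70)**2 = ((-22 - 16) - 23855) + (125/3 - 70)**2 = (-38 - 23855) + (-85/3)**2 = -23893 + 7225/9 = -207812/9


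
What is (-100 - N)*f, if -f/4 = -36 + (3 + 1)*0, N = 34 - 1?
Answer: -19152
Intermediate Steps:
N = 33
f = 144 (f = -4*(-36 + (3 + 1)*0) = -4*(-36 + 4*0) = -4*(-36 + 0) = -4*(-36) = 144)
(-100 - N)*f = (-100 - 1*33)*144 = (-100 - 33)*144 = -133*144 = -19152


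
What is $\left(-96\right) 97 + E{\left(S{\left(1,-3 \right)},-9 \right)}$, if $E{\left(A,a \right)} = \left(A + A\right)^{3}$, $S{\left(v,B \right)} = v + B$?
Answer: $-9376$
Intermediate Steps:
$S{\left(v,B \right)} = B + v$
$E{\left(A,a \right)} = 8 A^{3}$ ($E{\left(A,a \right)} = \left(2 A\right)^{3} = 8 A^{3}$)
$\left(-96\right) 97 + E{\left(S{\left(1,-3 \right)},-9 \right)} = \left(-96\right) 97 + 8 \left(-3 + 1\right)^{3} = -9312 + 8 \left(-2\right)^{3} = -9312 + 8 \left(-8\right) = -9312 - 64 = -9376$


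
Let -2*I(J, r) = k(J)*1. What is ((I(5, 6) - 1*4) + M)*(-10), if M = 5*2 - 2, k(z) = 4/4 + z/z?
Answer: -30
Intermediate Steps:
k(z) = 2 (k(z) = 4*(¼) + 1 = 1 + 1 = 2)
I(J, r) = -1
M = 8 (M = 10 - 2 = 8)
((I(5, 6) - 1*4) + M)*(-10) = ((-1 - 1*4) + 8)*(-10) = ((-1 - 4) + 8)*(-10) = (-5 + 8)*(-10) = 3*(-10) = -30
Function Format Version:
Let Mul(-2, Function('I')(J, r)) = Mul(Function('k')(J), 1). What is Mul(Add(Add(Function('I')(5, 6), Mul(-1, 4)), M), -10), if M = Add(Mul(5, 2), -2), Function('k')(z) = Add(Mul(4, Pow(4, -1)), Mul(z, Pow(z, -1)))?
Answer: -30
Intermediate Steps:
Function('k')(z) = 2 (Function('k')(z) = Add(Mul(4, Rational(1, 4)), 1) = Add(1, 1) = 2)
Function('I')(J, r) = -1 (Function('I')(J, r) = Mul(Rational(-1, 2), Mul(2, 1)) = Mul(Rational(-1, 2), 2) = -1)
M = 8 (M = Add(10, -2) = 8)
Mul(Add(Add(Function('I')(5, 6), Mul(-1, 4)), M), -10) = Mul(Add(Add(-1, Mul(-1, 4)), 8), -10) = Mul(Add(Add(-1, -4), 8), -10) = Mul(Add(-5, 8), -10) = Mul(3, -10) = -30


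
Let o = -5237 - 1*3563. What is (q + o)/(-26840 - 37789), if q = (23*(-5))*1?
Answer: 8915/64629 ≈ 0.13794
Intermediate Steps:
q = -115 (q = -115*1 = -115)
o = -8800 (o = -5237 - 3563 = -8800)
(q + o)/(-26840 - 37789) = (-115 - 8800)/(-26840 - 37789) = -8915/(-64629) = -8915*(-1/64629) = 8915/64629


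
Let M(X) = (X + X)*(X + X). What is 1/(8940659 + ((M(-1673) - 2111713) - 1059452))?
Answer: 1/16965210 ≈ 5.8944e-8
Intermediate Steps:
M(X) = 4*X**2 (M(X) = (2*X)*(2*X) = 4*X**2)
1/(8940659 + ((M(-1673) - 2111713) - 1059452)) = 1/(8940659 + ((4*(-1673)**2 - 2111713) - 1059452)) = 1/(8940659 + ((4*2798929 - 2111713) - 1059452)) = 1/(8940659 + ((11195716 - 2111713) - 1059452)) = 1/(8940659 + (9084003 - 1059452)) = 1/(8940659 + 8024551) = 1/16965210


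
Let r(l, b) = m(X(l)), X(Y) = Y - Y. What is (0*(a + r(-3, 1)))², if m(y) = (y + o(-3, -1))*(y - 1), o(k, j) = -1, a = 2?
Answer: 0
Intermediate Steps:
X(Y) = 0
m(y) = (-1 + y)² (m(y) = (y - 1)*(y - 1) = (-1 + y)*(-1 + y) = (-1 + y)²)
r(l, b) = 1 (r(l, b) = 1 + 0² - 2*0 = 1 + 0 + 0 = 1)
(0*(a + r(-3, 1)))² = (0*(2 + 1))² = (0*3)² = 0² = 0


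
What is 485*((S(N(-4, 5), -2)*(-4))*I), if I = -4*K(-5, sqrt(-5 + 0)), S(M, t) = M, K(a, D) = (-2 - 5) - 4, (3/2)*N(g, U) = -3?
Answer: 170720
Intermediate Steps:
N(g, U) = -2 (N(g, U) = (2/3)*(-3) = -2)
K(a, D) = -11 (K(a, D) = -7 - 4 = -11)
I = 44 (I = -4*(-11) = 44)
485*((S(N(-4, 5), -2)*(-4))*I) = 485*(-2*(-4)*44) = 485*(8*44) = 485*352 = 170720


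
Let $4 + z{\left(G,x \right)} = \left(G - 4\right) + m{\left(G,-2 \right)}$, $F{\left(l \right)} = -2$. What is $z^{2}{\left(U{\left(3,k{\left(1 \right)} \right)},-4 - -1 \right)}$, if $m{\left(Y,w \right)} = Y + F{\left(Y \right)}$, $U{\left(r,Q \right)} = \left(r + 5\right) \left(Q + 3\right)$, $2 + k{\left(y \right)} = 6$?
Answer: $10404$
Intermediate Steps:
$k{\left(y \right)} = 4$ ($k{\left(y \right)} = -2 + 6 = 4$)
$U{\left(r,Q \right)} = \left(3 + Q\right) \left(5 + r\right)$ ($U{\left(r,Q \right)} = \left(5 + r\right) \left(3 + Q\right) = \left(3 + Q\right) \left(5 + r\right)$)
$m{\left(Y,w \right)} = -2 + Y$ ($m{\left(Y,w \right)} = Y - 2 = -2 + Y$)
$z{\left(G,x \right)} = -10 + 2 G$ ($z{\left(G,x \right)} = -4 + \left(\left(G - 4\right) + \left(-2 + G\right)\right) = -4 + \left(\left(-4 + G\right) + \left(-2 + G\right)\right) = -4 + \left(-6 + 2 G\right) = -10 + 2 G$)
$z^{2}{\left(U{\left(3,k{\left(1 \right)} \right)},-4 - -1 \right)} = \left(-10 + 2 \left(15 + 3 \cdot 3 + 5 \cdot 4 + 4 \cdot 3\right)\right)^{2} = \left(-10 + 2 \left(15 + 9 + 20 + 12\right)\right)^{2} = \left(-10 + 2 \cdot 56\right)^{2} = \left(-10 + 112\right)^{2} = 102^{2} = 10404$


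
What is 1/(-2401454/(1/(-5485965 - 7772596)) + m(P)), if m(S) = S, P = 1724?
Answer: 1/31839824349418 ≈ 3.1407e-14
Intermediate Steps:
1/(-2401454/(1/(-5485965 - 7772596)) + m(P)) = 1/(-2401454/(1/(-5485965 - 7772596)) + 1724) = 1/(-2401454/(1/(-13258561)) + 1724) = 1/(-2401454/(-1/13258561) + 1724) = 1/(-2401454*(-13258561) + 1724) = 1/(31839824347694 + 1724) = 1/31839824349418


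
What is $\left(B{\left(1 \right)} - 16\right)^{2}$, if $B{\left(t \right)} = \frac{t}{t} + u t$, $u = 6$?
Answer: $81$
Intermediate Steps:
$B{\left(t \right)} = 1 + 6 t$ ($B{\left(t \right)} = \frac{t}{t} + 6 t = 1 + 6 t$)
$\left(B{\left(1 \right)} - 16\right)^{2} = \left(\left(1 + 6 \cdot 1\right) - 16\right)^{2} = \left(\left(1 + 6\right) - 16\right)^{2} = \left(7 - 16\right)^{2} = \left(-9\right)^{2} = 81$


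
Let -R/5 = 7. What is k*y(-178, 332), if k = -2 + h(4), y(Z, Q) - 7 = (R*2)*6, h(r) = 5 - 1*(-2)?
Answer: -2065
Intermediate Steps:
R = -35 (R = -5*7 = -35)
h(r) = 7 (h(r) = 5 + 2 = 7)
y(Z, Q) = -413 (y(Z, Q) = 7 - 35*2*6 = 7 - 70*6 = 7 - 420 = -413)
k = 5 (k = -2 + 7 = 5)
k*y(-178, 332) = 5*(-413) = -2065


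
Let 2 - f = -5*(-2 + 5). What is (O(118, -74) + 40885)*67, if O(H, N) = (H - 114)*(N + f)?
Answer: 2724019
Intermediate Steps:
f = 17 (f = 2 - (-5)*(-2 + 5) = 2 - (-5)*3 = 2 - 1*(-15) = 2 + 15 = 17)
O(H, N) = (-114 + H)*(17 + N) (O(H, N) = (H - 114)*(N + 17) = (-114 + H)*(17 + N))
(O(118, -74) + 40885)*67 = ((-1938 - 114*(-74) + 17*118 + 118*(-74)) + 40885)*67 = ((-1938 + 8436 + 2006 - 8732) + 40885)*67 = (-228 + 40885)*67 = 40657*67 = 2724019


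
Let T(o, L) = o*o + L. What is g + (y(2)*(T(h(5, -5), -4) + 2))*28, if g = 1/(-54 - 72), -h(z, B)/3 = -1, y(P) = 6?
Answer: 148175/126 ≈ 1176.0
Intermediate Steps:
h(z, B) = 3 (h(z, B) = -3*(-1) = 3)
g = -1/126 (g = 1/(-126) = -1/126 ≈ -0.0079365)
T(o, L) = L + o**2 (T(o, L) = o**2 + L = L + o**2)
g + (y(2)*(T(h(5, -5), -4) + 2))*28 = -1/126 + (6*((-4 + 3**2) + 2))*28 = -1/126 + (6*((-4 + 9) + 2))*28 = -1/126 + (6*(5 + 2))*28 = -1/126 + (6*7)*28 = -1/126 + 42*28 = -1/126 + 1176 = 148175/126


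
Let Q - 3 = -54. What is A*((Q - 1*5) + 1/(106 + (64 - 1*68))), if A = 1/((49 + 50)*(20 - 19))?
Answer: -5711/10098 ≈ -0.56556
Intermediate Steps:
Q = -51 (Q = 3 - 54 = -51)
A = 1/99 (A = 1/(99*1) = 1/99 ≈ 0.010101)
A*((Q - 1*5) + 1/(106 + (64 - 1*68))) = ((-51 - 1*5) + 1/(106 + (64 - 1*68)))/99 = ((-51 - 5) + 1/(106 + (64 - 68)))/99 = (-56 + 1/(106 - 4))/99 = (-56 + 1/102)/99 = (1/99)*(-5711/102) = -5711/10098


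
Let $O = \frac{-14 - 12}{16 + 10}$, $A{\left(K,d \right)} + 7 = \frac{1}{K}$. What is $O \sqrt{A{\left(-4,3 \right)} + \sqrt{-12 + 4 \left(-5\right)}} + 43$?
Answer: $43 - \frac{\sqrt{-29 + 16 i \sqrt{2}}}{2} \approx 42.014 - 2.8676 i$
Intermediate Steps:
$A{\left(K,d \right)} = -7 + \frac{1}{K}$
$O = -1$ ($O = - \frac{26}{26} = \left(-26\right) \frac{1}{26} = -1$)
$O \sqrt{A{\left(-4,3 \right)} + \sqrt{-12 + 4 \left(-5\right)}} + 43 = - \sqrt{\left(-7 + \frac{1}{-4}\right) + \sqrt{-12 + 4 \left(-5\right)}} + 43 = - \sqrt{\left(-7 - \frac{1}{4}\right) + \sqrt{-12 - 20}} + 43 = - \sqrt{- \frac{29}{4} + \sqrt{-32}} + 43 = - \sqrt{- \frac{29}{4} + 4 i \sqrt{2}} + 43 = 43 - \sqrt{- \frac{29}{4} + 4 i \sqrt{2}}$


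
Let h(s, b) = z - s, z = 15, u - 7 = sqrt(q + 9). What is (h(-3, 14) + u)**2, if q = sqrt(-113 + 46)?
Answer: (25 + sqrt(9 + I*sqrt(67)))**2 ≈ 796.66 + 71.089*I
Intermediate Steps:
q = I*sqrt(67) (q = sqrt(-67) = I*sqrt(67) ≈ 8.1853*I)
u = 7 + sqrt(9 + I*sqrt(67)) (u = 7 + sqrt(I*sqrt(67) + 9) = 7 + sqrt(9 + I*sqrt(67)) ≈ 10.253 + 1.2581*I)
h(s, b) = 15 - s
(h(-3, 14) + u)**2 = ((15 - 1*(-3)) + (7 + sqrt(9 + I*sqrt(67))))**2 = ((15 + 3) + (7 + sqrt(9 + I*sqrt(67))))**2 = (18 + (7 + sqrt(9 + I*sqrt(67))))**2 = (25 + sqrt(9 + I*sqrt(67)))**2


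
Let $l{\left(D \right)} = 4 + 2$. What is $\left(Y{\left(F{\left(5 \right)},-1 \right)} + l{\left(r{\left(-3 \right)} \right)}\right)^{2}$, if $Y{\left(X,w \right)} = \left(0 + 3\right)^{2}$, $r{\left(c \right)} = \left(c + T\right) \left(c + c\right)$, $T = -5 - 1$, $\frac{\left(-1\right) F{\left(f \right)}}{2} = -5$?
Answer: $225$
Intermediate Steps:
$F{\left(f \right)} = 10$ ($F{\left(f \right)} = \left(-2\right) \left(-5\right) = 10$)
$T = -6$
$r{\left(c \right)} = 2 c \left(-6 + c\right)$ ($r{\left(c \right)} = \left(c - 6\right) \left(c + c\right) = \left(-6 + c\right) 2 c = 2 c \left(-6 + c\right)$)
$Y{\left(X,w \right)} = 9$ ($Y{\left(X,w \right)} = 3^{2} = 9$)
$l{\left(D \right)} = 6$
$\left(Y{\left(F{\left(5 \right)},-1 \right)} + l{\left(r{\left(-3 \right)} \right)}\right)^{2} = \left(9 + 6\right)^{2} = 15^{2} = 225$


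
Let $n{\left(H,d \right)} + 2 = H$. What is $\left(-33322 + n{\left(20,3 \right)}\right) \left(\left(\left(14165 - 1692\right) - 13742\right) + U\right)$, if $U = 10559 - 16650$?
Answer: $245117440$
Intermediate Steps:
$U = -6091$
$n{\left(H,d \right)} = -2 + H$
$\left(-33322 + n{\left(20,3 \right)}\right) \left(\left(\left(14165 - 1692\right) - 13742\right) + U\right) = \left(-33322 + \left(-2 + 20\right)\right) \left(\left(\left(14165 - 1692\right) - 13742\right) - 6091\right) = \left(-33322 + 18\right) \left(\left(\left(14165 - 1692\right) - 13742\right) - 6091\right) = - 33304 \left(\left(12473 - 13742\right) - 6091\right) = - 33304 \left(-1269 - 6091\right) = \left(-33304\right) \left(-7360\right) = 245117440$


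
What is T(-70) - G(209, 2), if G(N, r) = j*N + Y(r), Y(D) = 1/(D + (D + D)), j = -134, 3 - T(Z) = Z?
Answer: 168473/6 ≈ 28079.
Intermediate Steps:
T(Z) = 3 - Z
Y(D) = 1/(3*D) (Y(D) = 1/(D + 2*D) = 1/(3*D))
G(N, r) = -134*N + 1/(3*r)
T(-70) - G(209, 2) = (3 - 1*(-70)) - (-134*209 + (1/3)/2) = (3 + 70) - (-28006 + (1/3)*(1/2)) = 73 - (-28006 + 1/6) = 73 - 1*(-168035/6) = 73 + 168035/6 = 168473/6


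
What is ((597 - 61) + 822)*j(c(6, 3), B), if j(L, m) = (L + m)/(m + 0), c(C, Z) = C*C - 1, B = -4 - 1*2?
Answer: -19691/3 ≈ -6563.7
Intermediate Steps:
B = -6 (B = -4 - 2 = -6)
c(C, Z) = -1 + C² (c(C, Z) = C² - 1 = -1 + C²)
j(L, m) = (L + m)/m
((597 - 61) + 822)*j(c(6, 3), B) = ((597 - 61) + 822)*(((-1 + 6²) - 6)/(-6)) = (536 + 822)*(-((-1 + 36) - 6)/6) = 1358*(-(35 - 6)/6) = 1358*(-⅙*29) = 1358*(-29/6) = -19691/3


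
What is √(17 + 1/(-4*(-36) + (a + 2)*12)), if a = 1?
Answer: √15305/30 ≈ 4.1238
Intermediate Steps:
√(17 + 1/(-4*(-36) + (a + 2)*12)) = √(17 + 1/(-4*(-36) + (1 + 2)*12)) = √(17 + 1/(144 + 3*12)) = √(17 + 1/(144 + 36)) = √(17 + 1/180) = √(3061/180) = √15305/30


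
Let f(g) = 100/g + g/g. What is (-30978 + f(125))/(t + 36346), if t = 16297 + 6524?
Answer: -154881/295835 ≈ -0.52354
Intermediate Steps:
t = 22821
f(g) = 1 + 100/g (f(g) = 100/g + 1 = 1 + 100/g)
(-30978 + f(125))/(t + 36346) = (-30978 + (100 + 125)/125)/(22821 + 36346) = (-30978 + (1/125)*225)/59167 = (-30978 + 9/5)*(1/59167) = -154881/5*1/59167 = -154881/295835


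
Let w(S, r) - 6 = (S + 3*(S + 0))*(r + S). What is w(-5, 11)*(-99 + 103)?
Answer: -456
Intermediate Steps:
w(S, r) = 6 + 4*S*(S + r) (w(S, r) = 6 + (S + 3*(S + 0))*(r + S) = 6 + (S + 3*S)*(S + r) = 6 + (4*S)*(S + r) = 6 + 4*S*(S + r))
w(-5, 11)*(-99 + 103) = (6 + 4*(-5)² + 4*(-5)*11)*(-99 + 103) = (6 + 4*25 - 220)*4 = (6 + 100 - 220)*4 = -114*4 = -456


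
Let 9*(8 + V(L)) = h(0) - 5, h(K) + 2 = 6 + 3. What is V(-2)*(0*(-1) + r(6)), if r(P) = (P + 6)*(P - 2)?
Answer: -1120/3 ≈ -373.33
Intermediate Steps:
r(P) = (-2 + P)*(6 + P) (r(P) = (6 + P)*(-2 + P) = (-2 + P)*(6 + P))
h(K) = 7 (h(K) = -2 + (6 + 3) = -2 + 9 = 7)
V(L) = -70/9 (V(L) = -8 + (7 - 5)/9 = -8 + (⅑)*2 = -8 + 2/9 = -70/9)
V(-2)*(0*(-1) + r(6)) = -70*(0*(-1) + (-12 + 6² + 4*6))/9 = -70*(0 + (-12 + 36 + 24))/9 = -70*(0 + 48)/9 = -70/9*48 = -1120/3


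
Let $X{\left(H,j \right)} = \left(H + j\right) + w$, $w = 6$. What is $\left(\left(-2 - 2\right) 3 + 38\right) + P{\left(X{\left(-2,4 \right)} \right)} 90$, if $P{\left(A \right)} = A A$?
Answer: $5786$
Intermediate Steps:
$X{\left(H,j \right)} = 6 + H + j$ ($X{\left(H,j \right)} = \left(H + j\right) + 6 = 6 + H + j$)
$P{\left(A \right)} = A^{2}$
$\left(\left(-2 - 2\right) 3 + 38\right) + P{\left(X{\left(-2,4 \right)} \right)} 90 = \left(\left(-2 - 2\right) 3 + 38\right) + \left(6 - 2 + 4\right)^{2} \cdot 90 = \left(\left(-4\right) 3 + 38\right) + 8^{2} \cdot 90 = \left(-12 + 38\right) + 64 \cdot 90 = 26 + 5760 = 5786$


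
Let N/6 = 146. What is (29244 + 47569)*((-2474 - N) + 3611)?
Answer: 20048193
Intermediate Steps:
N = 876 (N = 6*146 = 876)
(29244 + 47569)*((-2474 - N) + 3611) = (29244 + 47569)*((-2474 - 1*876) + 3611) = 76813*((-2474 - 876) + 3611) = 76813*(-3350 + 3611) = 76813*261 = 20048193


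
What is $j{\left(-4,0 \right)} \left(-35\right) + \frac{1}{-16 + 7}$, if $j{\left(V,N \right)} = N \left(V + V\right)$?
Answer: $- \frac{1}{9} \approx -0.11111$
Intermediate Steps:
$j{\left(V,N \right)} = 2 N V$ ($j{\left(V,N \right)} = N 2 V = 2 N V$)
$j{\left(-4,0 \right)} \left(-35\right) + \frac{1}{-16 + 7} = 2 \cdot 0 \left(-4\right) \left(-35\right) + \frac{1}{-16 + 7} = 0 \left(-35\right) + \frac{1}{-9} = 0 - \frac{1}{9} = - \frac{1}{9}$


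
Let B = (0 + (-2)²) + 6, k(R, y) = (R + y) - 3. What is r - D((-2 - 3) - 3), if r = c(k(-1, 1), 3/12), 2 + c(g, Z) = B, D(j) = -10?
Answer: 18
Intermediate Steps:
k(R, y) = -3 + R + y
B = 10 (B = (0 + 4) + 6 = 4 + 6 = 10)
c(g, Z) = 8 (c(g, Z) = -2 + 10 = 8)
r = 8
r - D((-2 - 3) - 3) = 8 - 1*(-10) = 8 + 10 = 18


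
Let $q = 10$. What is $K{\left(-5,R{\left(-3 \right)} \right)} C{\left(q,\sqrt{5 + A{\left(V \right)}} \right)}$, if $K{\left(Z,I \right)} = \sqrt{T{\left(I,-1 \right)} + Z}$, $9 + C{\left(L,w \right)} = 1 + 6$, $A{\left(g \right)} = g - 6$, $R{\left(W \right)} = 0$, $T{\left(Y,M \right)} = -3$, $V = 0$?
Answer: $- 4 i \sqrt{2} \approx - 5.6569 i$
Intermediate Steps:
$A{\left(g \right)} = -6 + g$ ($A{\left(g \right)} = g - 6 = -6 + g$)
$C{\left(L,w \right)} = -2$ ($C{\left(L,w \right)} = -9 + \left(1 + 6\right) = -9 + 7 = -2$)
$K{\left(Z,I \right)} = \sqrt{-3 + Z}$
$K{\left(-5,R{\left(-3 \right)} \right)} C{\left(q,\sqrt{5 + A{\left(V \right)}} \right)} = \sqrt{-3 - 5} \left(-2\right) = \sqrt{-8} \left(-2\right) = 2 i \sqrt{2} \left(-2\right) = - 4 i \sqrt{2}$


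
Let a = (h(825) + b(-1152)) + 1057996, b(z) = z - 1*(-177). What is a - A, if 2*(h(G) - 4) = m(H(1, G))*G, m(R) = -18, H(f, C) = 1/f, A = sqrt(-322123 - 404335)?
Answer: 1049600 - I*sqrt(726458) ≈ 1.0496e+6 - 852.33*I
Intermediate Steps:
A = I*sqrt(726458) (A = sqrt(-726458) = I*sqrt(726458) ≈ 852.33*I)
b(z) = 177 + z (b(z) = z + 177 = 177 + z)
h(G) = 4 - 9*G (h(G) = 4 + (-18*G)/2 = 4 - 9*G)
a = 1049600 (a = ((4 - 9*825) + (177 - 1152)) + 1057996 = ((4 - 7425) - 975) + 1057996 = (-7421 - 975) + 1057996 = -8396 + 1057996 = 1049600)
a - A = 1049600 - I*sqrt(726458)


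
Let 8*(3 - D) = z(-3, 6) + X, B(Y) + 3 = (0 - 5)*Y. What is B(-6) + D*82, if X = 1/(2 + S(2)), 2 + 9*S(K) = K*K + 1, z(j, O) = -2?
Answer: 8095/28 ≈ 289.11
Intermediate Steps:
S(K) = -⅑ + K²/9 (S(K) = -2/9 + (K*K + 1)/9 = -2/9 + (K² + 1)/9 = -2/9 + (1 + K²)/9 = -2/9 + (⅑ + K²/9) = -⅑ + K²/9)
X = 3/7 (X = 1/(2 + (-⅑ + (⅑)*2²)) = 1/(2 + (-⅑ + (⅑)*4)) = 1/(2 + (-⅑ + 4/9)) = 1/(2 + ⅓) = 1/(7/3) = 3/7 ≈ 0.42857)
B(Y) = -3 - 5*Y (B(Y) = -3 + (0 - 5)*Y = -3 - 5*Y)
D = 179/56 (D = 3 - (-2 + 3/7)/8 = 3 - ⅛*(-11/7) = 3 + 11/56 = 179/56 ≈ 3.1964)
B(-6) + D*82 = (-3 - 5*(-6)) + (179/56)*82 = (-3 + 30) + 7339/28 = 27 + 7339/28 = 8095/28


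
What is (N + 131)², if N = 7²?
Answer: 32400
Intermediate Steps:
N = 49
(N + 131)² = (49 + 131)² = 180² = 32400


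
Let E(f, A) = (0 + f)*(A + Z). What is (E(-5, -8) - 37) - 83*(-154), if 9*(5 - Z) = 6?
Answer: 38290/3 ≈ 12763.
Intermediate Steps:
Z = 13/3 (Z = 5 - ⅑*6 = 5 - ⅔ = 13/3 ≈ 4.3333)
E(f, A) = f*(13/3 + A) (E(f, A) = (0 + f)*(A + 13/3) = f*(13/3 + A))
(E(-5, -8) - 37) - 83*(-154) = ((⅓)*(-5)*(13 + 3*(-8)) - 37) - 83*(-154) = ((⅓)*(-5)*(13 - 24) - 37) + 12782 = ((⅓)*(-5)*(-11) - 37) + 12782 = (55/3 - 37) + 12782 = -56/3 + 12782 = 38290/3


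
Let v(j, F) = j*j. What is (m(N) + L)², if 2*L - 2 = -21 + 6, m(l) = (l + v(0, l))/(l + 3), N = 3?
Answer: 36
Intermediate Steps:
v(j, F) = j²
m(l) = l/(3 + l) (m(l) = (l + 0²)/(l + 3) = (l + 0)/(3 + l) = l/(3 + l))
L = -13/2 (L = 1 + (-21 + 6)/2 = 1 + (½)*(-15) = 1 - 15/2 = -13/2 ≈ -6.5000)
(m(N) + L)² = (3/(3 + 3) - 13/2)² = (3/6 - 13/2)² = (3*(⅙) - 13/2)² = (½ - 13/2)² = (-6)² = 36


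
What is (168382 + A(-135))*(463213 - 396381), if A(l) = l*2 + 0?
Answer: 11235261184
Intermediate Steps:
A(l) = 2*l (A(l) = 2*l + 0 = 2*l)
(168382 + A(-135))*(463213 - 396381) = (168382 + 2*(-135))*(463213 - 396381) = (168382 - 270)*66832 = 168112*66832 = 11235261184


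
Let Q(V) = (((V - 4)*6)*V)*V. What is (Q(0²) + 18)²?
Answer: 324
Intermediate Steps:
Q(V) = V²*(-24 + 6*V) (Q(V) = (((-4 + V)*6)*V)*V = ((-24 + 6*V)*V)*V = (V*(-24 + 6*V))*V = V²*(-24 + 6*V))
(Q(0²) + 18)² = (6*(0²)²*(-4 + 0²) + 18)² = (6*0²*(-4 + 0) + 18)² = (6*0*(-4) + 18)² = (0 + 18)² = 18² = 324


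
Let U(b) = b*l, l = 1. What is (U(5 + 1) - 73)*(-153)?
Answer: 10251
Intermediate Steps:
U(b) = b (U(b) = b*1 = b)
(U(5 + 1) - 73)*(-153) = ((5 + 1) - 73)*(-153) = (6 - 73)*(-153) = -67*(-153) = 10251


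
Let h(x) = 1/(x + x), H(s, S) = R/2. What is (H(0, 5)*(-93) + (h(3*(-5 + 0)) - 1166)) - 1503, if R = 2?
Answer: -82861/30 ≈ -2762.0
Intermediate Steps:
H(s, S) = 1 (H(s, S) = 2/2 = 2*(½) = 1)
h(x) = 1/(2*x)
(H(0, 5)*(-93) + (h(3*(-5 + 0)) - 1166)) - 1503 = (1*(-93) + (1/(2*((3*(-5 + 0)))) - 1166)) - 1503 = (-93 + (1/(2*((3*(-5)))) - 1166)) - 1503 = (-93 + ((½)/(-15) - 1166)) - 1503 = (-93 + ((½)*(-1/15) - 1166)) - 1503 = (-93 + (-1/30 - 1166)) - 1503 = (-93 - 34981/30) - 1503 = -37771/30 - 1503 = -82861/30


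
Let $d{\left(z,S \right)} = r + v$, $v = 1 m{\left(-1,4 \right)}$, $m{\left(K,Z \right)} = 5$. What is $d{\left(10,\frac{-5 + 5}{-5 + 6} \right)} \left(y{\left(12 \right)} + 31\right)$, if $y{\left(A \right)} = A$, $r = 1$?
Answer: $258$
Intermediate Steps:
$v = 5$ ($v = 1 \cdot 5 = 5$)
$d{\left(z,S \right)} = 6$ ($d{\left(z,S \right)} = 1 + 5 = 6$)
$d{\left(10,\frac{-5 + 5}{-5 + 6} \right)} \left(y{\left(12 \right)} + 31\right) = 6 \left(12 + 31\right) = 6 \cdot 43 = 258$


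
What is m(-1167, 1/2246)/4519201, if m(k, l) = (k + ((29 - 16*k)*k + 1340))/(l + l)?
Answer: -24508232962/4519201 ≈ -5423.1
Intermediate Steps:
m(k, l) = (1340 + k + k*(29 - 16*k))/(2*l) (m(k, l) = (k + (k*(29 - 16*k) + 1340))/((2*l)) = (k + (1340 + k*(29 - 16*k)))*(1/(2*l)) = (1340 + k + k*(29 - 16*k))*(1/(2*l)) = (1340 + k + k*(29 - 16*k))/(2*l))
m(-1167, 1/2246)/4519201 = ((670 - 8*(-1167)² + 15*(-1167))/(1/2246))/4519201 = ((670 - 8*1361889 - 17505)/(1/2246))*(1/4519201) = (2246*(670 - 10895112 - 17505))*(1/4519201) = (2246*(-10911947))*(1/4519201) = -24508232962*1/4519201 = -24508232962/4519201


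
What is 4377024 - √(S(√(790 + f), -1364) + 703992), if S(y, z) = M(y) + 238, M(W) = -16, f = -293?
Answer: 4377024 - 27*√966 ≈ 4.3762e+6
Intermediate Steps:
S(y, z) = 222 (S(y, z) = -16 + 238 = 222)
4377024 - √(S(√(790 + f), -1364) + 703992) = 4377024 - √(222 + 703992) = 4377024 - √704214 = 4377024 - 27*√966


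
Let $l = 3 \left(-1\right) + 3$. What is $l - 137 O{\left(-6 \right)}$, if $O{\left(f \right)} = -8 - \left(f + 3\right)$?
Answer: $685$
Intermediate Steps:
$l = 0$ ($l = -3 + 3 = 0$)
$O{\left(f \right)} = -11 - f$ ($O{\left(f \right)} = -8 - \left(3 + f\right) = -11 - f$)
$l - 137 O{\left(-6 \right)} = 0 - 137 \left(-11 - -6\right) = 0 - 137 \left(-11 + 6\right) = 0 - -685 = 0 + 685 = 685$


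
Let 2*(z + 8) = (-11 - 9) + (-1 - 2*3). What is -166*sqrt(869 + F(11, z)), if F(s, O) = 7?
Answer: -332*sqrt(219) ≈ -4913.1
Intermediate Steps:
z = -43/2 (z = -8 + ((-11 - 9) + (-1 - 2*3))/2 = -8 + (-20 + (-1 - 6))/2 = -8 + (-20 - 7)/2 = -8 + (1/2)*(-27) = -8 - 27/2 = -43/2 ≈ -21.500)
-166*sqrt(869 + F(11, z)) = -166*sqrt(869 + 7) = -332*sqrt(219)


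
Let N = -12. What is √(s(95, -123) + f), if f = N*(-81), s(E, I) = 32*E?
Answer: 2*√1003 ≈ 63.340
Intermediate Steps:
f = 972 (f = -12*(-81) = 972)
√(s(95, -123) + f) = √(32*95 + 972) = √(3040 + 972) = √4012 = 2*√1003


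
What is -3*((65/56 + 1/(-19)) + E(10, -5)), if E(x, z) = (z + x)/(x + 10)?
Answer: -4335/1064 ≈ -4.0742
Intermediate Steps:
E(x, z) = (x + z)/(10 + x)
-3*((65/56 + 1/(-19)) + E(10, -5)) = -3*((65/56 + 1/(-19)) + (10 - 5)/(10 + 10)) = -3*((65*(1/56) + 1*(-1/19)) + 5/20) = -3*((65/56 - 1/19) + (1/20)*5) = -3*(1179/1064 + ¼) = -3*1445/1064 = -4335/1064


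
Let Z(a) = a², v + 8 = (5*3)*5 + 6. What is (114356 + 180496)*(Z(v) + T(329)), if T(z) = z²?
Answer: 33486341640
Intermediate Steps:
v = 73 (v = -8 + ((5*3)*5 + 6) = -8 + (15*5 + 6) = -8 + (75 + 6) = -8 + 81 = 73)
(114356 + 180496)*(Z(v) + T(329)) = (114356 + 180496)*(73² + 329²) = 294852*(5329 + 108241) = 294852*113570 = 33486341640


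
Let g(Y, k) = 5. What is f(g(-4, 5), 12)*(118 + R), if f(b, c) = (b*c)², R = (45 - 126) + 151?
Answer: 676800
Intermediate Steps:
R = 70 (R = -81 + 151 = 70)
f(b, c) = b²*c²
f(g(-4, 5), 12)*(118 + R) = (5²*12²)*(118 + 70) = (25*144)*188 = 3600*188 = 676800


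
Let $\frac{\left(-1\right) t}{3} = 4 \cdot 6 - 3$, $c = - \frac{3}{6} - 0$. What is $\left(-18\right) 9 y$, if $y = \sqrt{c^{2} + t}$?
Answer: $- 81 i \sqrt{251} \approx - 1283.3 i$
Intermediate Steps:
$c = - \frac{1}{2}$ ($c = \left(-3\right) \frac{1}{6} + 0 = - \frac{1}{2} + 0 = - \frac{1}{2} \approx -0.5$)
$t = -63$ ($t = - 3 \left(4 \cdot 6 - 3\right) = - 3 \left(24 - 3\right) = \left(-3\right) 21 = -63$)
$y = \frac{i \sqrt{251}}{2}$ ($y = \sqrt{\left(- \frac{1}{2}\right)^{2} - 63} = \sqrt{\frac{1}{4} - 63} = \sqrt{- \frac{251}{4}} = \frac{i \sqrt{251}}{2} \approx 7.9215 i$)
$\left(-18\right) 9 y = \left(-18\right) 9 \frac{i \sqrt{251}}{2} = - 162 \frac{i \sqrt{251}}{2} = - 81 i \sqrt{251}$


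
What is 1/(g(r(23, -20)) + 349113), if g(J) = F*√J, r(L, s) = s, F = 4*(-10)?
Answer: 349113/121879918769 + 80*I*√5/121879918769 ≈ 2.8644e-6 + 1.4677e-9*I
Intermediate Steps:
F = -40
g(J) = -40*√J
1/(g(r(23, -20)) + 349113) = 1/(-80*I*√5 + 349113) = 1/(349113 - 80*I*√5)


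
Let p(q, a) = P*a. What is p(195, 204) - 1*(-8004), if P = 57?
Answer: 19632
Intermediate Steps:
p(q, a) = 57*a
p(195, 204) - 1*(-8004) = 57*204 - 1*(-8004) = 11628 + 8004 = 19632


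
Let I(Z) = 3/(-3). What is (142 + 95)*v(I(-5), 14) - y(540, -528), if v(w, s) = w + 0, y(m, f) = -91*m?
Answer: 48903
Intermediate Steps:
I(Z) = -1 (I(Z) = 3*(-⅓) = -1)
v(w, s) = w
(142 + 95)*v(I(-5), 14) - y(540, -528) = (142 + 95)*(-1) - (-91)*540 = 237*(-1) - 1*(-49140) = -237 + 49140 = 48903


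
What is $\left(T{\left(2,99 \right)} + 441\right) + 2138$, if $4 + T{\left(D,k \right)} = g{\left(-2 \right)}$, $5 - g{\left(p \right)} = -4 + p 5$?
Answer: $2594$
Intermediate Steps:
$g{\left(p \right)} = 9 - 5 p$ ($g{\left(p \right)} = 5 - \left(-4 + p 5\right) = 5 - \left(-4 + 5 p\right) = 9 - 5 p$)
$T{\left(D,k \right)} = 15$ ($T{\left(D,k \right)} = -4 + \left(9 - -10\right) = -4 + \left(9 + 10\right) = -4 + 19 = 15$)
$\left(T{\left(2,99 \right)} + 441\right) + 2138 = \left(15 + 441\right) + 2138 = 456 + 2138 = 2594$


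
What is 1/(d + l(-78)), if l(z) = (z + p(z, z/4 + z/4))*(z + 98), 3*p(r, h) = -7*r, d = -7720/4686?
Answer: 2343/4869580 ≈ 0.00048115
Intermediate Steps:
d = -3860/2343 (d = -7720*1/4686 = -3860/2343 ≈ -1.6475)
p(r, h) = -7*r/3 (p(r, h) = (-7*r)/3 = -7*r/3)
l(z) = -4*z*(98 + z)/3 (l(z) = (z - 7*z/3)*(z + 98) = (-4*z/3)*(98 + z) = -4*z*(98 + z)/3)
1/(d + l(-78)) = 1/(-3860/2343 + (4/3)*(-78)*(-98 - 1*(-78))) = 1/(-3860/2343 + (4/3)*(-78)*(-98 + 78)) = 1/(-3860/2343 + (4/3)*(-78)*(-20)) = 1/(-3860/2343 + 2080) = 1/(4869580/2343) = 2343/4869580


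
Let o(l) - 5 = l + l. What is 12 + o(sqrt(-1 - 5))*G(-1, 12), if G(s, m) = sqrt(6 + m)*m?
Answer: 12 + 180*sqrt(2) + 144*I*sqrt(3) ≈ 266.56 + 249.42*I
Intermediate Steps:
G(s, m) = m*sqrt(6 + m)
o(l) = 5 + 2*l (o(l) = 5 + (l + l) = 5 + 2*l)
12 + o(sqrt(-1 - 5))*G(-1, 12) = 12 + (5 + 2*sqrt(-1 - 5))*(12*sqrt(6 + 12)) = 12 + (5 + 2*sqrt(-6))*(12*sqrt(18)) = 12 + (5 + 2*(I*sqrt(6)))*(12*(3*sqrt(2))) = 12 + (5 + 2*I*sqrt(6))*(36*sqrt(2)) = 12 + 36*sqrt(2)*(5 + 2*I*sqrt(6))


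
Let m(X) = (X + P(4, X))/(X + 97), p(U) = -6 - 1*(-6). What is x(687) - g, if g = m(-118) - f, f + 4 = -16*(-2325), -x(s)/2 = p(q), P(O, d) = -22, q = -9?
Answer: 111568/3 ≈ 37189.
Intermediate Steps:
p(U) = 0 (p(U) = -6 + 6 = 0)
x(s) = 0 (x(s) = -2*0 = 0)
m(X) = (-22 + X)/(97 + X) (m(X) = (X - 22)/(X + 97) = (-22 + X)/(97 + X))
f = 37196 (f = -4 - 16*(-2325) = -4 + 37200 = 37196)
g = -111568/3 (g = (-22 - 118)/(97 - 118) - 1*37196 = -140/(-21) - 37196 = -1/21*(-140) - 37196 = 20/3 - 37196 = -111568/3 ≈ -37189.)
x(687) - g = 0 - 1*(-111568/3) = 0 + 111568/3 = 111568/3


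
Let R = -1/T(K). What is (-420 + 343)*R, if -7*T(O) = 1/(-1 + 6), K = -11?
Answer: -2695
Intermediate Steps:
T(O) = -1/35 (T(O) = -1/(7*(-1 + 6)) = -⅐/5 = -⅐*⅕ = -1/35)
R = 35 (R = -1/(-1/35) = -1*(-35) = 35)
(-420 + 343)*R = (-420 + 343)*35 = -77*35 = -2695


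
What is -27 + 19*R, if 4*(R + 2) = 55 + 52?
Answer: 1773/4 ≈ 443.25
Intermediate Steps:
R = 99/4 (R = -2 + (55 + 52)/4 = -2 + (¼)*107 = -2 + 107/4 = 99/4 ≈ 24.750)
-27 + 19*R = -27 + 19*(99/4) = -27 + 1881/4 = 1773/4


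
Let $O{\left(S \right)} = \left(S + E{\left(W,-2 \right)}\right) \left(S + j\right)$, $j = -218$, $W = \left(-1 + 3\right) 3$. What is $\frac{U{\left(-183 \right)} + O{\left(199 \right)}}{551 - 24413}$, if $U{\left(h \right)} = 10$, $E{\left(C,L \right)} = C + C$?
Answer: $\frac{1333}{7954} \approx 0.16759$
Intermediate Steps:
$W = 6$ ($W = 2 \cdot 3 = 6$)
$E{\left(C,L \right)} = 2 C$
$O{\left(S \right)} = \left(-218 + S\right) \left(12 + S\right)$ ($O{\left(S \right)} = \left(S + 2 \cdot 6\right) \left(S - 218\right) = \left(S + 12\right) \left(-218 + S\right) = \left(12 + S\right) \left(-218 + S\right) = \left(-218 + S\right) \left(12 + S\right)$)
$\frac{U{\left(-183 \right)} + O{\left(199 \right)}}{551 - 24413} = \frac{10 - \left(43610 - 39601\right)}{551 - 24413} = \frac{10 - 4009}{-23862} = \left(10 - 4009\right) \left(- \frac{1}{23862}\right) = \left(-3999\right) \left(- \frac{1}{23862}\right) = \frac{1333}{7954}$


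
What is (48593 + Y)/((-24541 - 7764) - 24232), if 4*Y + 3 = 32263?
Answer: -56658/56537 ≈ -1.0021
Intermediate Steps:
Y = 8065 (Y = -¾ + (¼)*32263 = -¾ + 32263/4 = 8065)
(48593 + Y)/((-24541 - 7764) - 24232) = (48593 + 8065)/((-24541 - 7764) - 24232) = 56658/(-32305 - 24232) = 56658/(-56537) = 56658*(-1/56537) = -56658/56537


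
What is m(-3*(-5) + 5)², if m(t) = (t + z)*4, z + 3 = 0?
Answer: 4624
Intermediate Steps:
z = -3 (z = -3 + 0 = -3)
m(t) = -12 + 4*t (m(t) = (t - 3)*4 = (-3 + t)*4 = -12 + 4*t)
m(-3*(-5) + 5)² = (-12 + 4*(-3*(-5) + 5))² = (-12 + 4*(15 + 5))² = (-12 + 4*20)² = (-12 + 80)² = 68² = 4624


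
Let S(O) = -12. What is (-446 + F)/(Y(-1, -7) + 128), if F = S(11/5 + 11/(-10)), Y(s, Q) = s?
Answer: -458/127 ≈ -3.6063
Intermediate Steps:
F = -12
(-446 + F)/(Y(-1, -7) + 128) = (-446 - 12)/(-1 + 128) = -458/127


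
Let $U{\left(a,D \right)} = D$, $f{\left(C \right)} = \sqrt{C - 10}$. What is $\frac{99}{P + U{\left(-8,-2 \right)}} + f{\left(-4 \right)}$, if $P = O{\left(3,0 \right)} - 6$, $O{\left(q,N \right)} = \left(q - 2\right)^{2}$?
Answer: $- \frac{99}{7} + i \sqrt{14} \approx -14.143 + 3.7417 i$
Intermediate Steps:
$f{\left(C \right)} = \sqrt{-10 + C}$
$O{\left(q,N \right)} = \left(-2 + q\right)^{2}$
$P = -5$ ($P = \left(-2 + 3\right)^{2} - 6 = 1^{2} - 6 = 1 - 6 = -5$)
$\frac{99}{P + U{\left(-8,-2 \right)}} + f{\left(-4 \right)} = \frac{99}{-5 - 2} + \sqrt{-10 - 4} = \frac{99}{-7} + \sqrt{-14} = 99 \left(- \frac{1}{7}\right) + i \sqrt{14} = - \frac{99}{7} + i \sqrt{14}$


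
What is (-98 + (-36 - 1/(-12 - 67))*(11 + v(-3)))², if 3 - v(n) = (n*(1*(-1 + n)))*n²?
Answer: 67340250000/6241 ≈ 1.0790e+7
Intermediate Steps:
v(n) = 3 - n³*(-1 + n) (v(n) = 3 - n*(1*(-1 + n))*n² = 3 - n*(-1 + n)*n² = 3 - n³*(-1 + n))
(-98 + (-36 - 1/(-12 - 67))*(11 + v(-3)))² = (-98 + (-36 - 1/(-12 - 67))*(11 + (3 + (-3)³ - 1*(-3)⁴)))² = (-98 + (-36 - 1/(-79))*(11 + (3 - 27 - 1*81)))² = (-98 + (-36 - 1*(-1/79))*(11 + (3 - 27 - 81)))² = (-98 + (-36 + 1/79)*(11 - 105))² = (-98 - 2843/79*(-94))² = (-98 + 267242/79)² = (259500/79)² = 67340250000/6241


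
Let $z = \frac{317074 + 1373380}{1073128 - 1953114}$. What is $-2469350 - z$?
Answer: $- \frac{1086495869323}{439993} \approx -2.4693 \cdot 10^{6}$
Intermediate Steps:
$z = - \frac{845227}{439993}$ ($z = \frac{1690454}{-879986} = 1690454 \left(- \frac{1}{879986}\right) = - \frac{845227}{439993} \approx -1.921$)
$-2469350 - z = -2469350 - - \frac{845227}{439993} = -2469350 + \frac{845227}{439993} = - \frac{1086495869323}{439993}$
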